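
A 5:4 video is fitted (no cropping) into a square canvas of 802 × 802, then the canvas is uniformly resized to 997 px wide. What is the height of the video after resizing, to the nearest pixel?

798 px

In the 802×802 frame the video fills the width: height = 802 × 4/5 ≈ 641.60 px.
The frame scales by 997/802 = 1.2431; 641.60 × 1.2431 ≈ 797.60 px.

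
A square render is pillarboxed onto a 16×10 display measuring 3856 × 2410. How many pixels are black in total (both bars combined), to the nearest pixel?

square is narrower than 16×10, so it spans the full height.
The render is 2410 × 1/1 ≈ 2410.0000 px wide.
Leftover width: 3856 − 2410.0000 = 1446.0000 px.
Across the 2410-px span: 1446.0000 × 2410 ≈ 3484860 px.

3484860 pixels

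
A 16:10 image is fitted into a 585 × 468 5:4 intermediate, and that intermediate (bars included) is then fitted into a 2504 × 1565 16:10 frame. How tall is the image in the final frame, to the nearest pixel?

Inside the 585×468 canvas the image is width-limited at 585.00 × 365.62.
Second fit — the 5:4 canvas into 2504×1565 spans the height: 1956.25 × 1565.00 (×3.3440 from 585×468).
So the image's height is 365.62 × 3.3440 ≈ 1222.66.

1223 px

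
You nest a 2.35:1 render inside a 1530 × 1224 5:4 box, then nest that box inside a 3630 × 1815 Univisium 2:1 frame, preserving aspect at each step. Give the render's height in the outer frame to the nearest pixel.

965 px

Inside the 1530×1224 canvas the render is width-limited at 1530.00 × 651.06.
The 5:4 canvas is height-limited in 3630×1815, giving 2268.75 × 1815.00; scale factor 1.4828.
So the render's height is 651.06 × 1.4828 ≈ 965.43.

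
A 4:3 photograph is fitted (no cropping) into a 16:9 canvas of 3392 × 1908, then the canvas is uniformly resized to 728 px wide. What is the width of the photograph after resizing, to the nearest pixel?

Fitted into 3392×1908, the photograph spans the height; its width is 1908 × 4/3 ≈ 2544.00 px.
The frame scales by 728/3392 = 0.2146; 2544.00 × 0.2146 ≈ 546.00 px.

546 px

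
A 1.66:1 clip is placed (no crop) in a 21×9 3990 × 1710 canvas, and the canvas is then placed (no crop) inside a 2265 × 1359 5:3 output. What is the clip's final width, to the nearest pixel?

1611 px

First fit — 1.66:1 into 3990×1710 spans the height: 2838.60 × 1710.00.
The 21×9 canvas is width-limited in 2265×1359, giving 2265.00 × 970.71; scale factor 0.5677.
The clip scales with it: width 2838.60 × 0.5677 ≈ 1611.39.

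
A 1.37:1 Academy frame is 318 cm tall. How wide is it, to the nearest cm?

436 cm

Width = 318 × 1.370 = 435.66.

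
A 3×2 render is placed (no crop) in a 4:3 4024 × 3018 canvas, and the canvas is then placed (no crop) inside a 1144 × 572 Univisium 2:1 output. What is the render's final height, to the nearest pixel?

508 px

Inside the 4024×3018 canvas the render is width-limited at 4024.00 × 2682.67.
The 4:3 canvas is height-limited in 1144×572, giving 762.67 × 572.00; scale factor 0.1895.
The render scales with it: height 2682.67 × 0.1895 ≈ 508.44.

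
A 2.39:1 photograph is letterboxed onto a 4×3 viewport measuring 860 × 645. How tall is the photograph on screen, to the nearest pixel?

2.39:1 (2.390) > 4×3 (1.333), so the photograph fills the width.
Content height = 860 / 2.390 ≈ 359.83 px.

360 px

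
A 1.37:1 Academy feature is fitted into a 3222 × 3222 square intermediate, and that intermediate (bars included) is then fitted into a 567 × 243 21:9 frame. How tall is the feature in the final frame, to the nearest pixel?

177 px

First fit — 1.37:1 Academy into 3222×3222 spans the width: 3222.00 × 2351.82.
The square canvas is height-limited in 567×243, giving 243.00 × 243.00; scale factor 0.0754.
The feature scales with it: height 2351.82 × 0.0754 ≈ 177.37.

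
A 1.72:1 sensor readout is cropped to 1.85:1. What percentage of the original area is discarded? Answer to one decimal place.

1.85:1 is wider than 1.72:1, so the crop keeps the full width and trims the height.
Fraction kept = (1.720)/(1.850) ≈ 92.97%, so 7.03% is lost.

7.0%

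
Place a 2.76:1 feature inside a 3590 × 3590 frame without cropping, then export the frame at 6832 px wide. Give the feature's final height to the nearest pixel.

In the 3590×3590 frame the feature fills the width: height = 3590 / 2.760 ≈ 1300.72 px.
Scaling 3590 → 6832 is ×1.9031, so the height becomes 1300.72 × 1.9031 ≈ 2475.36 px.

2475 px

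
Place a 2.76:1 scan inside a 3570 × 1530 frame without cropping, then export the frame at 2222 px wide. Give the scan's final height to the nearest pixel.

805 px

Fitted into 3570×1530, the scan spans the width; its height is 3570 / 2.760 ≈ 1293.48 px.
The frame scales by 2222/3570 = 0.6224; 1293.48 × 0.6224 ≈ 805.07 px.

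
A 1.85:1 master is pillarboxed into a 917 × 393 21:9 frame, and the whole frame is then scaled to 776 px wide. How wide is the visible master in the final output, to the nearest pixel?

In the 917×393 frame the master fills the height: width = 393 × 1.850 ≈ 727.05 px.
The frame scales by 776/917 = 0.8462; 727.05 × 0.8462 ≈ 615.26 px.

615 px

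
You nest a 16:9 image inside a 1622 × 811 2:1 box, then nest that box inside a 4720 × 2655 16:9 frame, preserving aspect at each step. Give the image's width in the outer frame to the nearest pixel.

4196 px

First fit — 16:9 into 1622×811 spans the height: 1441.78 × 811.00.
The 2:1 canvas is width-limited in 4720×2655, giving 4720.00 × 2360.00; scale factor 2.9100.
The image scales with it: width 1441.78 × 2.9100 ≈ 4195.56.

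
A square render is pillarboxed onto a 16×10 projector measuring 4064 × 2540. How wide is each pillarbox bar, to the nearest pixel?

square is narrower than 16×10, so it spans the full height.
That makes the image 2540.00 px wide (2540 × 1/1).
Black = 4064 − 2540.00 = 1524.00 px, or 762.00 per bar.

762 px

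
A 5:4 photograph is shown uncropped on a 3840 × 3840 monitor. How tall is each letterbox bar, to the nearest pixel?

384 px

Since 1.250 > 1.000, the photograph is width-limited.
The photograph is 3840 × 4/5 ≈ 3072.00 px tall.
Leftover height: 3840 − 3072.00 = 768.00 px → 384.00 each side.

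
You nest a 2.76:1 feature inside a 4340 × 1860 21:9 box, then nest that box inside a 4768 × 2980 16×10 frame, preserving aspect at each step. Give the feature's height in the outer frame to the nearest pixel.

2.76:1 in 4340×1860: fills the width, so the feature is 4340.00 × 1572.46.
The 21:9 canvas is width-limited in 4768×2980, giving 4768.00 × 2043.43; scale factor 1.0986.
So the feature's height is 1572.46 × 1.0986 ≈ 1727.54.

1728 px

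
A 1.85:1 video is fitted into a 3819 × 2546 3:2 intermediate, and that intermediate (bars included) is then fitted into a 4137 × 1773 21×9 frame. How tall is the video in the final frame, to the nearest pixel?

1438 px

1.85:1 in 3819×2546: fills the width, so the video is 3819.00 × 2064.32.
The 3:2 canvas is height-limited in 4137×1773, giving 2659.50 × 1773.00; scale factor 0.6964.
The video scales with it: height 2064.32 × 0.6964 ≈ 1437.57.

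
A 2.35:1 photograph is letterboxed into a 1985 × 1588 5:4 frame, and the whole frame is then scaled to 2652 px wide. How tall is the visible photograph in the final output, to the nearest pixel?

1129 px

Fitted into 1985×1588, the photograph spans the width; its height is 1985 / 2.350 ≈ 844.68 px.
Resizing to 2652 px wide multiplies everything by 1.3360: 844.68 → 1128.51 px.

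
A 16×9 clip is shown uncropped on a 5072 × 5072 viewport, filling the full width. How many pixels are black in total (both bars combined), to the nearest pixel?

11254768 pixels

Content height = 5072 × 9/16 ≈ 2853.0000 px.
5072 − 2853.0000 = 2219.0000 px of bars.
Across the 5072-px span: 2219.0000 × 5072 ≈ 11254768 px.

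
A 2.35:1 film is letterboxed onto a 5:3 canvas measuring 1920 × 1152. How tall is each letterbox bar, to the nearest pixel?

167 px

Since 2.350 > 1.667, the film is width-limited.
Content height = 1920 / 2.350 ≈ 817.02 px.
Black = 1152 − 817.02 = 334.98 px, or 167.49 per bar.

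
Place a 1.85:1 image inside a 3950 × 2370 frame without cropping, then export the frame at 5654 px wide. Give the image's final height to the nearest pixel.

At 3950×2370 the image is width-limited, so height = 3950 / 1.850 ≈ 2135.14 px.
Scaling 3950 → 5654 is ×1.4314, so the height becomes 2135.14 × 1.4314 ≈ 3056.22 px.

3056 px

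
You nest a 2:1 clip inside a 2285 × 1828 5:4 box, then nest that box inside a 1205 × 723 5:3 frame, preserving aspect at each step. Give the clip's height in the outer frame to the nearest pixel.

452 px

First fit — 2:1 into 2285×1828 spans the width: 2285.00 × 1142.50.
Second fit — the 5:4 canvas into 1205×723 spans the height: 903.75 × 723.00 (×0.3955 from 2285×1828).
So the clip's height is 1142.50 × 0.3955 ≈ 451.88.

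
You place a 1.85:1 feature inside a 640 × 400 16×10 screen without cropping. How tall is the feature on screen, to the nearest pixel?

1.85:1 (1.850) > 16×10 (1.600), so the feature fills the width.
That makes the image 345.95 px tall (640 / 1.850).

346 px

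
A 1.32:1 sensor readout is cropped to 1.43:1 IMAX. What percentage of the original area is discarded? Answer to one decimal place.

Going from 1.32:1 to 1.43:1 IMAX means cutting height while keeping width.
Fraction kept = (1.320)/(1.430) ≈ 92.31%, so 7.69% is lost.

7.7%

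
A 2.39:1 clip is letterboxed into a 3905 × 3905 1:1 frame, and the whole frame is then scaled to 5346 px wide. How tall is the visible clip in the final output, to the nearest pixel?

In the 3905×3905 frame the clip fills the width: height = 3905 / 2.390 ≈ 1633.89 px.
The frame scales by 5346/3905 = 1.3690; 1633.89 × 1.3690 ≈ 2236.82 px.

2237 px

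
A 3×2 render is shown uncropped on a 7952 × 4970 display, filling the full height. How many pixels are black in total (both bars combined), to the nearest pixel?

Content width = 4970 × 3/2 ≈ 7455.0000 px.
Black = 7952 − 7455.0000 = 497.0000 px.
That's 497.0000 × 4970 ≈ 2470090 black pixels.

2470090 pixels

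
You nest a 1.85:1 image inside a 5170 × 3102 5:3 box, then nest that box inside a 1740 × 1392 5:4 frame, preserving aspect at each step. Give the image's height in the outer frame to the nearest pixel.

First fit — 1.85:1 into 5170×3102 spans the width: 5170.00 × 2794.59.
The 5:3 canvas is width-limited in 1740×1392, giving 1740.00 × 1044.00; scale factor 0.3366.
Applying the same ×0.3366: 2794.59 → 940.54.

941 px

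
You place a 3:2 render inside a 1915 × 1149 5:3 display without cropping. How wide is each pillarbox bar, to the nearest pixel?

3:2 (1.500) < 5:3 (1.667), so the render fills the height.
Content width = 1149 × 3/2 ≈ 1723.50 px.
Black = 1915 − 1723.50 = 191.50 px, or 95.75 per bar.

96 px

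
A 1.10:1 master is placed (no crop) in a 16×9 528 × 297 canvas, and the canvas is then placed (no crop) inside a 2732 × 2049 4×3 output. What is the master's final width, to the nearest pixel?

1690 px

First fit — 1.10:1 into 528×297 spans the height: 326.70 × 297.00.
The 16×9 canvas is width-limited in 2732×2049, giving 2732.00 × 1536.75; scale factor 5.1742.
So the master's width is 326.70 × 5.1742 ≈ 1690.42.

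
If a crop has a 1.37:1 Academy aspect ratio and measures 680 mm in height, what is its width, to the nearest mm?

932 mm

Width = 680 × 1.370 = 931.60.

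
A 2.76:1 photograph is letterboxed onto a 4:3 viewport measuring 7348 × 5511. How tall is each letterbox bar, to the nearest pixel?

1424 px

2.76:1 (2.760) > 4:3 (1.333), so the photograph fills the width.
Content height = 7348 / 2.760 ≈ 2662.32 px.
Leftover height: 5511 − 2662.32 = 2848.68 px → 1424.34 each side.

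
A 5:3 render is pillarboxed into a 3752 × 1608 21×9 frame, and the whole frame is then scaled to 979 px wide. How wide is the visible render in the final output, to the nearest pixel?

At 3752×1608 the render is height-limited, so width = 1608 × 5/3 ≈ 2680.00 px.
The frame scales by 979/3752 = 0.2609; 2680.00 × 0.2609 ≈ 699.29 px.

699 px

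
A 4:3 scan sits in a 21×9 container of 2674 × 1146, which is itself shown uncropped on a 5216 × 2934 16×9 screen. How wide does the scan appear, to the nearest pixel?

2981 px

First fit — 4:3 into 2674×1146 spans the height: 1528.00 × 1146.00.
21×9 in 5216×2934: fills the width, so the intermediate becomes 5216.00 × 2235.43 — a scale of ×1.9506.
Applying the same ×1.9506: 1528.00 → 2980.57.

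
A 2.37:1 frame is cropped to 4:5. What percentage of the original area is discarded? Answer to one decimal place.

66.2%

4:5 is narrower than 2.37:1, so the crop keeps the full height and trims the width.
Fraction kept = (0.800)/(2.370) ≈ 33.76%, so 66.24% is lost.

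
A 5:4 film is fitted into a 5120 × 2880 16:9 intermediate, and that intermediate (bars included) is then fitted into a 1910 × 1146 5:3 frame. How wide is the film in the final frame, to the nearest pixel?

First fit — 5:4 into 5120×2880 spans the height: 3600.00 × 2880.00.
16:9 in 1910×1146: fills the width, so the intermediate becomes 1910.00 × 1074.38 — a scale of ×0.3730.
The film scales with it: width 3600.00 × 0.3730 ≈ 1342.97.

1343 px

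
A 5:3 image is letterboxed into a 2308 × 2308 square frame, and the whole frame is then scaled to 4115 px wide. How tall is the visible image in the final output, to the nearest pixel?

In the 2308×2308 frame the image fills the width: height = 2308 × 3/5 ≈ 1384.80 px.
Scaling 2308 → 4115 is ×1.7829, so the height becomes 1384.80 × 1.7829 ≈ 2469.00 px.

2469 px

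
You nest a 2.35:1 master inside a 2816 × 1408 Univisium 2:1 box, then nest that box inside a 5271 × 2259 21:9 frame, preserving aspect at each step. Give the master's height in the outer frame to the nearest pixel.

2.35:1 in 2816×1408: fills the width, so the master is 2816.00 × 1198.30.
Univisium 2:1 in 5271×2259: fills the height, so the intermediate becomes 4518.00 × 2259.00 — a scale of ×1.6044.
So the master's height is 1198.30 × 1.6044 ≈ 1922.55.

1923 px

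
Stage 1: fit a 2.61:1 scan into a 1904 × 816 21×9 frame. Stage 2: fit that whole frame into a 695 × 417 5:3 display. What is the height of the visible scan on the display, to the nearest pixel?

2.61:1 in 1904×816: fills the width, so the scan is 1904.00 × 729.50.
The 21×9 canvas is width-limited in 695×417, giving 695.00 × 297.86; scale factor 0.3650.
Applying the same ×0.3650: 729.50 → 266.28.

266 px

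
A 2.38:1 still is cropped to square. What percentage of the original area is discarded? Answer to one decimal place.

58.0%

The height stays; only width is cut (since square is narrower than 2.38:1).
Area ratio = (1.000)/(2.380) = 42.02%; the remaining 57.98% is cropped out.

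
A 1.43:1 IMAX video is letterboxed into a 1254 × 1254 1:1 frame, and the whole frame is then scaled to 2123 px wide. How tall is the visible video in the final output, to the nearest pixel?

1485 px

Fitted into 1254×1254, the video spans the width; its height is 1254 / 1.430 ≈ 876.92 px.
The frame scales by 2123/1254 = 1.6930; 876.92 × 1.6930 ≈ 1484.62 px.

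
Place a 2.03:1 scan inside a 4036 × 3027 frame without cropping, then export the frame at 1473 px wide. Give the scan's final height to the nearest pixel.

Fitted into 4036×3027, the scan spans the width; its height is 4036 / 2.030 ≈ 1988.18 px.
The frame scales by 1473/4036 = 0.3650; 1988.18 × 0.3650 ≈ 725.62 px.

726 px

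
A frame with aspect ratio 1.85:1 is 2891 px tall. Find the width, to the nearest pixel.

Width = 2891 × 1.850 = 5348.35.

5348 px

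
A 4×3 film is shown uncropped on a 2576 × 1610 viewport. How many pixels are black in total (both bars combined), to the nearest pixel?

691227 pixels

4×3 is narrower than 16:10, so it spans the full height.
The film is 1610 × 4/3 ≈ 2146.6667 px wide.
2576 − 2146.6667 = 429.3333 px of bars.
Bar area = 429.3333 × 1610 ≈ 691227 px.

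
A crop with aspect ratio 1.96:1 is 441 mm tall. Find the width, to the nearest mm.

Width = 441 × 1.960 = 864.36.

864 mm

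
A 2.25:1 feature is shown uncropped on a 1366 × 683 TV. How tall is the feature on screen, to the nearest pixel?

607 px

Since 2.250 > 2.000, the feature is width-limited.
Content height = 1366 / 2.250 ≈ 607.11 px.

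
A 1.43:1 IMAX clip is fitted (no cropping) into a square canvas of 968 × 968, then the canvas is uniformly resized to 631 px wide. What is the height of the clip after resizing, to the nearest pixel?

In the 968×968 frame the clip fills the width: height = 968 / 1.430 ≈ 676.92 px.
The frame scales by 631/968 = 0.6519; 676.92 × 0.6519 ≈ 441.26 px.

441 px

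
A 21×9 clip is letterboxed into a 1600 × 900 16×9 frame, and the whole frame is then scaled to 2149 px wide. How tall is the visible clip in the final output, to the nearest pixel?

Fitted into 1600×900, the clip spans the width; its height is 1600 × 9/21 ≈ 685.71 px.
Resizing to 2149 px wide multiplies everything by 1.3431: 685.71 → 921.00 px.

921 px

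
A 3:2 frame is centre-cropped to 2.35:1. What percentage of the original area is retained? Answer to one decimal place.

63.8%

The width stays; only height is cut (since 2.35:1 is wider than 3:2).
Fraction kept = (1.500)/(2.350) ≈ 63.83%.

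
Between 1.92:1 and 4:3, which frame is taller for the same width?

1.92 and 4:3 = 1.333; 1.92 > 1.333. The smaller width-to-height ratio is the taller frame.

4:3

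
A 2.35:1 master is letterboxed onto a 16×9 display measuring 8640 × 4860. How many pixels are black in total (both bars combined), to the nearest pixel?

10224613 pixels

2.35:1 (2.350) > 16×9 (1.778), so the master fills the width.
The master is 8640 / 2.350 ≈ 3676.5957 px tall.
4860 − 3676.5957 = 1183.4043 px of bars.
That's 1183.4043 × 8640 ≈ 10224613 black pixels.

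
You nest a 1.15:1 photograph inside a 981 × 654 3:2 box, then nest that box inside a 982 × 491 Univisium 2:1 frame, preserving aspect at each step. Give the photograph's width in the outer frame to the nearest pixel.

1.15:1 in 981×654: fills the height, so the photograph is 752.10 × 654.00.
The 3:2 canvas is height-limited in 982×491, giving 736.50 × 491.00; scale factor 0.7508.
Applying the same ×0.7508: 752.10 → 564.65.

565 px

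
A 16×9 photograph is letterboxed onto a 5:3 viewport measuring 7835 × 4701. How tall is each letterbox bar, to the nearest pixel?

147 px

16×9 is wider than 5:3, so it spans the full width.
That makes the image 4407.19 px tall (7835 × 9/16).
Black = 4701 − 4407.19 = 293.81 px, or 146.91 per bar.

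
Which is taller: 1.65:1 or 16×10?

1.65 and 16×10 = 1.6; 1.65 > 1.6. The smaller width-to-height ratio is the taller frame.

16×10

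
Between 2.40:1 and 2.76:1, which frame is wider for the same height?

2.76:1

2.4 and 2.76; 2.76 > 2.4.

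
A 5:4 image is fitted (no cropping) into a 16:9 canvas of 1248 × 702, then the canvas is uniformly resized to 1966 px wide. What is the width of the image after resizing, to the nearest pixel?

In the 1248×702 frame the image fills the height: width = 702 × 5/4 ≈ 877.50 px.
Resizing to 1966 px wide multiplies everything by 1.5753: 877.50 → 1382.34 px.

1382 px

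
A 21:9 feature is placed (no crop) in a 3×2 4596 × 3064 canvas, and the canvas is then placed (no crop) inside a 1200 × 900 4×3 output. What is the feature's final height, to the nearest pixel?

514 px

21:9 in 4596×3064: fills the width, so the feature is 4596.00 × 1969.71.
3×2 in 1200×900: fills the width, so the intermediate becomes 1200.00 × 800.00 — a scale of ×0.2611.
Applying the same ×0.2611: 1969.71 → 514.29.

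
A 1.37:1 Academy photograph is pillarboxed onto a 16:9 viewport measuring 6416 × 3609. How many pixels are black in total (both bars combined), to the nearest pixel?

1.37:1 Academy is narrower than 16:9, so it spans the full height.
That makes the image 4944.3300 px wide (3609 × 1.370).
6416 − 4944.3300 = 1471.6700 px of bars.
Bar area = 1471.6700 × 3609 ≈ 5311257 px.

5311257 pixels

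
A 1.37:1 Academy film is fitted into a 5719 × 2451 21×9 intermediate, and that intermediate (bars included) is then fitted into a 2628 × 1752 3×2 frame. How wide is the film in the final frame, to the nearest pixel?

1.37:1 Academy in 5719×2451: fills the height, so the film is 3357.87 × 2451.00.
Second fit — the 21×9 canvas into 2628×1752 spans the width: 2628.00 × 1126.29 (×0.4595 from 5719×2451).
Applying the same ×0.4595: 3357.87 → 1543.01.

1543 px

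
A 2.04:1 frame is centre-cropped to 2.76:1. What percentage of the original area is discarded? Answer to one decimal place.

26.1%

The width stays; only height is cut (since 2.76:1 is wider than 2.04:1).
Area ratio = (2.040)/(2.760) = 73.91%; the remaining 26.09% is cropped out.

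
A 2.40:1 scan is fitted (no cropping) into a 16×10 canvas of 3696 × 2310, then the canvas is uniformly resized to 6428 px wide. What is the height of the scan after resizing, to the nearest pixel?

2678 px

Fitted into 3696×2310, the scan spans the width; its height is 3696 / 2.400 ≈ 1540.00 px.
The frame scales by 6428/3696 = 1.7392; 1540.00 × 1.7392 ≈ 2678.33 px.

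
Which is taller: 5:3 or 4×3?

5:3 = 1.667 and 4×3 = 1.333; 1.667 > 1.333. The smaller width-to-height ratio is the taller frame.

4×3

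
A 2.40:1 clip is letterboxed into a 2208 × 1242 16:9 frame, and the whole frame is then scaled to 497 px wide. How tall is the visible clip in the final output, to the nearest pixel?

Fitted into 2208×1242, the clip spans the width; its height is 2208 / 2.400 ≈ 920.00 px.
Scaling 2208 → 497 is ×0.2251, so the height becomes 920.00 × 0.2251 ≈ 207.08 px.

207 px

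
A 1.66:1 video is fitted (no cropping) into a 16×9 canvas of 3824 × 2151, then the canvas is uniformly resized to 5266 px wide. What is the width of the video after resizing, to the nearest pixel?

4917 px

In the 3824×2151 frame the video fills the height: width = 2151 × 1.660 ≈ 3570.66 px.
The frame scales by 5266/3824 = 1.3771; 3570.66 × 1.3771 ≈ 4917.13 px.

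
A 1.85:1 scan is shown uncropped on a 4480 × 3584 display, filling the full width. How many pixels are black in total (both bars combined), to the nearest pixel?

5207455 pixels

The scan is 4480 / 1.850 ≈ 2421.6216 px tall.
Black = 3584 − 2421.6216 = 1162.3784 px.
That's 1162.3784 × 4480 ≈ 5207455 black pixels.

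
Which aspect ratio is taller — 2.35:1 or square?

square

2.35 and square = 1; 2.35 > 1. The smaller width-to-height ratio is the taller frame.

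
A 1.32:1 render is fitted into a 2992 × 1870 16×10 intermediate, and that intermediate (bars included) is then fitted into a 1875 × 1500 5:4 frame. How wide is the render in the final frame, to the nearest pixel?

1547 px

First fit — 1.32:1 into 2992×1870 spans the height: 2468.40 × 1870.00.
Second fit — the 16×10 canvas into 1875×1500 spans the width: 1875.00 × 1171.88 (×0.6267 from 2992×1870).
The render scales with it: width 2468.40 × 0.6267 ≈ 1546.88.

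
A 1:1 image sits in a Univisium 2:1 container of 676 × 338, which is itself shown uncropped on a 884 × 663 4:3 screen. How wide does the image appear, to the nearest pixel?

442 px

Inside the 676×338 canvas the image is height-limited at 338.00 × 338.00.
Second fit — the Univisium 2:1 canvas into 884×663 spans the width: 884.00 × 442.00 (×1.3077 from 676×338).
The image scales with it: width 338.00 × 1.3077 ≈ 442.00.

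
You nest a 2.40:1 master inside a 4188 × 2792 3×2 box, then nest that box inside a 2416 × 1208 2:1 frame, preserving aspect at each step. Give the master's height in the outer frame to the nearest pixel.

755 px

2.40:1 in 4188×2792: fills the width, so the master is 4188.00 × 1745.00.
The 3×2 canvas is height-limited in 2416×1208, giving 1812.00 × 1208.00; scale factor 0.4327.
Applying the same ×0.4327: 1745.00 → 755.00.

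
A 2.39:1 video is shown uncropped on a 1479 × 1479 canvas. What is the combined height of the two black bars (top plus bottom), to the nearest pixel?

2.39:1 is wider than 1:1, so it spans the full width.
The video is 1479 / 2.390 ≈ 618.83 px tall.
Leftover height: 1479 − 618.83 = 860.17 px.

860 px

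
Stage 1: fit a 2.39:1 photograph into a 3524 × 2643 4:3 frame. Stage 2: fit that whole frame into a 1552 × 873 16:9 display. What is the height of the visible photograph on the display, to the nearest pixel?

2.39:1 in 3524×2643: fills the width, so the photograph is 3524.00 × 1474.48.
4:3 in 1552×873: fills the height, so the intermediate becomes 1164.00 × 873.00 — a scale of ×0.3303.
The photograph scales with it: height 1474.48 × 0.3303 ≈ 487.03.

487 px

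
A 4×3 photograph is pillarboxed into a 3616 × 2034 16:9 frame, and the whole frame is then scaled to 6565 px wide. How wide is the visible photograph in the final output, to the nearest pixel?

4924 px

In the 3616×2034 frame the photograph fills the height: width = 2034 × 4/3 ≈ 2712.00 px.
Scaling 3616 → 6565 is ×1.8155, so the width becomes 2712.00 × 1.8155 ≈ 4923.75 px.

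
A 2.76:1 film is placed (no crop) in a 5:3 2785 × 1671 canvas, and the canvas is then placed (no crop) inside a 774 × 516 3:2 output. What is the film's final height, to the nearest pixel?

2.76:1 in 2785×1671: fills the width, so the film is 2785.00 × 1009.06.
5:3 in 774×516: fills the width, so the intermediate becomes 774.00 × 464.40 — a scale of ×0.2779.
Applying the same ×0.2779: 1009.06 → 280.43.

280 px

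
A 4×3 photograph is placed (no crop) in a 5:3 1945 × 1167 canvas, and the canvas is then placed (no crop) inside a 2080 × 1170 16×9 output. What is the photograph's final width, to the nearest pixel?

4×3 in 1945×1167: fills the height, so the photograph is 1556.00 × 1167.00.
5:3 in 2080×1170: fills the height, so the intermediate becomes 1950.00 × 1170.00 — a scale of ×1.0026.
Applying the same ×1.0026: 1556.00 → 1560.00.

1560 px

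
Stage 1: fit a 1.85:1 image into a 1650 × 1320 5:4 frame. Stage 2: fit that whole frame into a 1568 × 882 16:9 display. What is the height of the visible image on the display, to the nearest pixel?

1.85:1 in 1650×1320: fills the width, so the image is 1650.00 × 891.89.
The 5:4 canvas is height-limited in 1568×882, giving 1102.50 × 882.00; scale factor 0.6682.
The image scales with it: height 891.89 × 0.6682 ≈ 595.95.

596 px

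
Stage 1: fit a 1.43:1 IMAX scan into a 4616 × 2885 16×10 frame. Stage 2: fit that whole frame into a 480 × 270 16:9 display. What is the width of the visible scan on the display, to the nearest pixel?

386 px

First fit — 1.43:1 IMAX into 4616×2885 spans the height: 4125.55 × 2885.00.
16×10 in 480×270: fills the height, so the intermediate becomes 432.00 × 270.00 — a scale of ×0.0936.
The scan scales with it: width 4125.55 × 0.0936 ≈ 386.10.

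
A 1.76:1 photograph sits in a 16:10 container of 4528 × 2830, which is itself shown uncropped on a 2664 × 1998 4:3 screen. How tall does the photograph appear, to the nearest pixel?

Inside the 4528×2830 canvas the photograph is width-limited at 4528.00 × 2572.73.
16:10 in 2664×1998: fills the width, so the intermediate becomes 2664.00 × 1665.00 — a scale of ×0.5883.
Applying the same ×0.5883: 2572.73 → 1513.64.

1514 px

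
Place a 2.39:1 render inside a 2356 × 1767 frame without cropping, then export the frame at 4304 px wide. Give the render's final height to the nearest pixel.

Fitted into 2356×1767, the render spans the width; its height is 2356 / 2.390 ≈ 985.77 px.
The frame scales by 4304/2356 = 1.8268; 985.77 × 1.8268 ≈ 1800.84 px.

1801 px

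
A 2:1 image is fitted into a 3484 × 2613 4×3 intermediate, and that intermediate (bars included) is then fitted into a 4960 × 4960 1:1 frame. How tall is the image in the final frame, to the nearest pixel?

2480 px

First fit — 2:1 into 3484×2613 spans the width: 3484.00 × 1742.00.
Second fit — the 4×3 canvas into 4960×4960 spans the width: 4960.00 × 3720.00 (×1.4237 from 3484×2613).
The image scales with it: height 1742.00 × 1.4237 ≈ 2480.00.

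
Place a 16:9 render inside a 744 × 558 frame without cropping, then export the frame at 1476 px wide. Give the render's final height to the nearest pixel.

At 744×558 the render is width-limited, so height = 744 × 9/16 ≈ 418.50 px.
Scaling 744 → 1476 is ×1.9839, so the height becomes 418.50 × 1.9839 ≈ 830.25 px.

830 px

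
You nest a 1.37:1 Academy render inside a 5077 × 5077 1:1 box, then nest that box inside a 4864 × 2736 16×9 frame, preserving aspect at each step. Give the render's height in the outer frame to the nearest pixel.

Inside the 5077×5077 canvas the render is width-limited at 5077.00 × 3705.84.
Second fit — the 1:1 canvas into 4864×2736 spans the height: 2736.00 × 2736.00 (×0.5389 from 5077×5077).
So the render's height is 3705.84 × 0.5389 ≈ 1997.08.

1997 px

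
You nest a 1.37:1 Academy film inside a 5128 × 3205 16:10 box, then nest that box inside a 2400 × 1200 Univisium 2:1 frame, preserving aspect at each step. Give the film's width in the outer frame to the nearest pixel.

1644 px

1.37:1 Academy in 5128×3205: fills the height, so the film is 4390.85 × 3205.00.
Second fit — the 16:10 canvas into 2400×1200 spans the height: 1920.00 × 1200.00 (×0.3744 from 5128×3205).
So the film's width is 4390.85 × 0.3744 ≈ 1644.00.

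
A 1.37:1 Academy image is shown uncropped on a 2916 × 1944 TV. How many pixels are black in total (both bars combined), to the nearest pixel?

1.37:1 Academy is narrower than 3×2, so it spans the full height.
Content width = 1944 × 1.370 ≈ 2663.2800 px.
Leftover width: 2916 − 2663.2800 = 252.7200 px.
That's 252.7200 × 1944 ≈ 491288 black pixels.

491288 pixels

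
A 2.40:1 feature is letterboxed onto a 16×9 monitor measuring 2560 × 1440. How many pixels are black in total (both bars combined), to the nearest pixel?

955733 pixels

Since 2.400 > 1.778, the feature is width-limited.
Content height = 2560 / 2.400 ≈ 1066.6667 px.
Leftover height: 1440 − 1066.6667 = 373.3333 px.
Bar area = 373.3333 × 2560 ≈ 955733 px.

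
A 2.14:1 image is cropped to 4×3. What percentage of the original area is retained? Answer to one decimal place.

62.3%

Going from 2.14:1 to 4×3 means cutting width while keeping height.
(1.333)/(2.140) ≈ 0.623 of the area survives.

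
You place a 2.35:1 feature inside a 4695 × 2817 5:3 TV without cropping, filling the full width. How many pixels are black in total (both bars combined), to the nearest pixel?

3845804 pixels

Content height = 4695 / 2.350 ≈ 1997.8723 px.
2817 − 1997.8723 = 819.1277 px of bars.
Bar area = 819.1277 × 4695 ≈ 3845804 px.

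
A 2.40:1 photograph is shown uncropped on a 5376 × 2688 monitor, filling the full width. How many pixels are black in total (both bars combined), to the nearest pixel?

2408448 pixels

The photograph is 5376 / 2.400 ≈ 2240.0000 px tall.
2688 − 2240.0000 = 448.0000 px of bars.
That's 448.0000 × 5376 ≈ 2408448 black pixels.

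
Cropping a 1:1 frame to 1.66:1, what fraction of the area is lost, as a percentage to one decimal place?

39.8%

Going from 1:1 to 1.66:1 means cutting height while keeping width.
Area ratio = (1.000)/(1.660) = 60.24%; the remaining 39.76% is cropped out.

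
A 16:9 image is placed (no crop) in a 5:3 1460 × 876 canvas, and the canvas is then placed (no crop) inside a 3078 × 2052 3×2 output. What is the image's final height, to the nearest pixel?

1731 px

First fit — 16:9 into 1460×876 spans the width: 1460.00 × 821.25.
5:3 in 3078×2052: fills the width, so the intermediate becomes 3078.00 × 1846.80 — a scale of ×2.1082.
Applying the same ×2.1082: 821.25 → 1731.38.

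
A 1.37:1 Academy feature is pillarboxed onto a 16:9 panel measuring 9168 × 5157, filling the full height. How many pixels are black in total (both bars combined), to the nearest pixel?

Content width = 5157 × 1.370 ≈ 7065.0900 px.
Leftover width: 9168 − 7065.0900 = 2102.9100 px.
Across the 5157-px span: 2102.9100 × 5157 ≈ 10844707 px.

10844707 pixels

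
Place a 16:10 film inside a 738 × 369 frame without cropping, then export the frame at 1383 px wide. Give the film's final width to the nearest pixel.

At 738×369 the film is height-limited, so width = 369 × 16/10 ≈ 590.40 px.
Scaling 738 → 1383 is ×1.8740, so the width becomes 590.40 × 1.8740 ≈ 1106.40 px.

1106 px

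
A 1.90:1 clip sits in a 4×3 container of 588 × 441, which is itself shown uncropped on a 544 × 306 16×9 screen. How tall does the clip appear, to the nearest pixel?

215 px

First fit — 1.90:1 into 588×441 spans the width: 588.00 × 309.47.
The 4×3 canvas is height-limited in 544×306, giving 408.00 × 306.00; scale factor 0.6939.
Applying the same ×0.6939: 309.47 → 214.74.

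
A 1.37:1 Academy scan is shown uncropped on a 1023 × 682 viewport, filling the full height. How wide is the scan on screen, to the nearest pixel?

That makes the image 934.34 px wide (682 × 1.370).

934 px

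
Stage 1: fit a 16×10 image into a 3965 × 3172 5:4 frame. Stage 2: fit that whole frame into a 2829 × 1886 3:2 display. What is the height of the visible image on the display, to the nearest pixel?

16×10 in 3965×3172: fills the width, so the image is 3965.00 × 2478.12.
Second fit — the 5:4 canvas into 2829×1886 spans the height: 2357.50 × 1886.00 (×0.5946 from 3965×3172).
So the image's height is 2478.12 × 0.5946 ≈ 1473.44.

1473 px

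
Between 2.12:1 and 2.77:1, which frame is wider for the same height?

2.77:1

2.12 and 2.77; 2.77 > 2.12.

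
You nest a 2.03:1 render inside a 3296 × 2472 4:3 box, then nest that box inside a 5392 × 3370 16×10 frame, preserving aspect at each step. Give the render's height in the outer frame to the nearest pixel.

2213 px

2.03:1 in 3296×2472: fills the width, so the render is 3296.00 × 1623.65.
Second fit — the 4:3 canvas into 5392×3370 spans the height: 4493.33 × 3370.00 (×1.3633 from 3296×2472).
Applying the same ×1.3633: 1623.65 → 2213.46.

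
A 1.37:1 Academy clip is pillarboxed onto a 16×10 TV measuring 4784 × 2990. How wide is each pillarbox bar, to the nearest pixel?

344 px

1.37:1 Academy (1.370) < 16×10 (1.600), so the clip fills the height.
That makes the image 4096.30 px wide (2990 × 1.370).
Black = 4784 − 4096.30 = 687.70 px, or 343.85 per bar.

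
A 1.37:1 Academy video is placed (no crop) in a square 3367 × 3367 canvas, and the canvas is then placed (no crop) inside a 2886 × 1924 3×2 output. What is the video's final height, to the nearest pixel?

1404 px

1.37:1 Academy in 3367×3367: fills the width, so the video is 3367.00 × 2457.66.
Second fit — the square canvas into 2886×1924 spans the height: 1924.00 × 1924.00 (×0.5714 from 3367×3367).
Applying the same ×0.5714: 2457.66 → 1404.38.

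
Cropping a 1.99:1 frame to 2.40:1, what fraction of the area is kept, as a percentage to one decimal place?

82.9%

Going from 1.99:1 to 2.40:1 means cutting height while keeping width.
Fraction kept = (1.990)/(2.400) ≈ 82.92%.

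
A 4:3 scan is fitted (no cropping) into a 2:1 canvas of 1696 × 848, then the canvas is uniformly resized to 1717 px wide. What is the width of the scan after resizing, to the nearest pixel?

Fitted into 1696×848, the scan spans the height; its width is 848 × 4/3 ≈ 1130.67 px.
The frame scales by 1717/1696 = 1.0124; 1130.67 × 1.0124 ≈ 1144.67 px.

1145 px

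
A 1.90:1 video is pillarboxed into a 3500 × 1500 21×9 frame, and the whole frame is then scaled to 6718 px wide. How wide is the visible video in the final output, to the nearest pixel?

Fitted into 3500×1500, the video spans the height; its width is 1500 × 1.900 ≈ 2850.00 px.
Scaling 3500 → 6718 is ×1.9194, so the width becomes 2850.00 × 1.9194 ≈ 5470.37 px.

5470 px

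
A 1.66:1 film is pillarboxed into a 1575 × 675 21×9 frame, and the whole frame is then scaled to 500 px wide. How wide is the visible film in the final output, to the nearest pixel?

In the 1575×675 frame the film fills the height: width = 675 × 1.660 ≈ 1120.50 px.
Resizing to 500 px wide multiplies everything by 0.3175: 1120.50 → 355.71 px.

356 px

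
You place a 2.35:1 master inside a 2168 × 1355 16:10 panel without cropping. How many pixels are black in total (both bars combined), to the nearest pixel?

2.35:1 (2.350) > 16:10 (1.600), so the master fills the width.
The master is 2168 / 2.350 ≈ 922.5532 px tall.
Black = 1355 − 922.5532 = 432.4468 px.
Across the 2168-px span: 432.4468 × 2168 ≈ 937545 px.

937545 pixels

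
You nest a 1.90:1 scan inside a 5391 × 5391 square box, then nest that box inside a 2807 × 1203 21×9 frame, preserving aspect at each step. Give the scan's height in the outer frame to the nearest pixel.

633 px

1.90:1 in 5391×5391: fills the width, so the scan is 5391.00 × 2837.37.
Second fit — the square canvas into 2807×1203 spans the height: 1203.00 × 1203.00 (×0.2231 from 5391×5391).
Applying the same ×0.2231: 2837.37 → 633.16.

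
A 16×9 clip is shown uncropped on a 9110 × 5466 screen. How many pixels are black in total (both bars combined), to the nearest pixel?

16×9 is wider than 5:3, so it spans the full width.
Content height = 9110 × 9/16 ≈ 5124.3750 px.
Black = 5466 − 5124.3750 = 341.6250 px.
Across the 9110-px span: 341.6250 × 9110 ≈ 3112204 px.

3112204 pixels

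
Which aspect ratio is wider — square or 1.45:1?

square = 1 and 1.45; 1.45 > 1.

1.45:1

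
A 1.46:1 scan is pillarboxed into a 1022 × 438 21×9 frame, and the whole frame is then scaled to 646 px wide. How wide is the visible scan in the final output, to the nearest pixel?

Fitted into 1022×438, the scan spans the height; its width is 438 × 1.460 ≈ 639.48 px.
Scaling 1022 → 646 is ×0.6321, so the width becomes 639.48 × 0.6321 ≈ 404.21 px.

404 px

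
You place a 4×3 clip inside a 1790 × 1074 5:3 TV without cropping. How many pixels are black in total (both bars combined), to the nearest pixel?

4×3 is narrower than 5:3, so it spans the full height.
The clip is 1074 × 4/3 ≈ 1432.0000 px wide.
Black = 1790 − 1432.0000 = 358.0000 px.
Bar area = 358.0000 × 1074 ≈ 384492 px.

384492 pixels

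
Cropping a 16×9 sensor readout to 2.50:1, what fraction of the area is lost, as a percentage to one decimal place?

28.9%

The width stays; only height is cut (since 2.50:1 is wider than 16×9).
Area ratio = (1.778)/(2.500) = 71.11%; the remaining 28.89% is cropped out.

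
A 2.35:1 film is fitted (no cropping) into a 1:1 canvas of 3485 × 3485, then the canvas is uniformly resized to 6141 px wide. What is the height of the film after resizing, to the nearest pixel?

2613 px

Fitted into 3485×3485, the film spans the width; its height is 3485 / 2.350 ≈ 1482.98 px.
Scaling 3485 → 6141 is ×1.7621, so the height becomes 1482.98 × 1.7621 ≈ 2613.19 px.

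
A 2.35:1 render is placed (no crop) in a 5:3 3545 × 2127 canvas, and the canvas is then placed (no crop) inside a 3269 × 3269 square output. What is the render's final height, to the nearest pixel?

Inside the 3545×2127 canvas the render is width-limited at 3545.00 × 1508.51.
5:3 in 3269×3269: fills the width, so the intermediate becomes 3269.00 × 1961.40 — a scale of ×0.9221.
Applying the same ×0.9221: 1508.51 → 1391.06.

1391 px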